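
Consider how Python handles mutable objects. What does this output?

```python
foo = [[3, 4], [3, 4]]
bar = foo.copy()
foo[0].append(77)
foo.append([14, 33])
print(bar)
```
[[3, 4, 77], [3, 4]]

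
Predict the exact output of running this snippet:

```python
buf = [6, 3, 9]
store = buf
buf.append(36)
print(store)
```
[6, 3, 9, 36]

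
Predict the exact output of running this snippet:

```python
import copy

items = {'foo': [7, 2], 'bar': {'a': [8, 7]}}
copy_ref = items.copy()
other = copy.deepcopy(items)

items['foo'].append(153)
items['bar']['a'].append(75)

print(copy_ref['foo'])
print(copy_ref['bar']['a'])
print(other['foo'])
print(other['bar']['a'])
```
[7, 2, 153]
[8, 7, 75]
[7, 2]
[8, 7]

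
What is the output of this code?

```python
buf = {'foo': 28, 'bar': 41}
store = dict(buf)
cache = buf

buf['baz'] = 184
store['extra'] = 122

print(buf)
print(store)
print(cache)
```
{'foo': 28, 'bar': 41, 'baz': 184}
{'foo': 28, 'bar': 41, 'extra': 122}
{'foo': 28, 'bar': 41, 'baz': 184}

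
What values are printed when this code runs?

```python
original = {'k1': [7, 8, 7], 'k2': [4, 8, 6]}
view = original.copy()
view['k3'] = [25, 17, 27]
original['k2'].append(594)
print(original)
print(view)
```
{'k1': [7, 8, 7], 'k2': [4, 8, 6, 594]}
{'k1': [7, 8, 7], 'k2': [4, 8, 6, 594], 'k3': [25, 17, 27]}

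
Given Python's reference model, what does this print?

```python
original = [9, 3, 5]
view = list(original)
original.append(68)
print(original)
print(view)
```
[9, 3, 5, 68]
[9, 3, 5]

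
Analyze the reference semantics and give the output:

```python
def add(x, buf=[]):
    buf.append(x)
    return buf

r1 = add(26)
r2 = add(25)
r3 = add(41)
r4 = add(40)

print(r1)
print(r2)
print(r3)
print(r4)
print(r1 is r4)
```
[26, 25, 41, 40]
[26, 25, 41, 40]
[26, 25, 41, 40]
[26, 25, 41, 40]
True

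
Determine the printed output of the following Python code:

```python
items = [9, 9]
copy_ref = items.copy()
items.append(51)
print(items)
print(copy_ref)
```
[9, 9, 51]
[9, 9]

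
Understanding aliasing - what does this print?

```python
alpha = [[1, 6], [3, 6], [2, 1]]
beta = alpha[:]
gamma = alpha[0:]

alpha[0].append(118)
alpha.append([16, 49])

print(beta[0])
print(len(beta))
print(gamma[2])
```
[1, 6, 118]
3
[2, 1]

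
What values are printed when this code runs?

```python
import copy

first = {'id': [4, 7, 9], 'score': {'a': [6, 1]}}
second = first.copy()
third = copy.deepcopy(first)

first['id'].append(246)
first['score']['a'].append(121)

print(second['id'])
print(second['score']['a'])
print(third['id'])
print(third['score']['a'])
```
[4, 7, 9, 246]
[6, 1, 121]
[4, 7, 9]
[6, 1]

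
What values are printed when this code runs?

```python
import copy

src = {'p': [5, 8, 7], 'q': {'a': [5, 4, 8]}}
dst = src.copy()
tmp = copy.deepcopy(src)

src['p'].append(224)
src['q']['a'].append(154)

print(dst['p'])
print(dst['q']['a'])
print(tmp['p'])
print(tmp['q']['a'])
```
[5, 8, 7, 224]
[5, 4, 8, 154]
[5, 8, 7]
[5, 4, 8]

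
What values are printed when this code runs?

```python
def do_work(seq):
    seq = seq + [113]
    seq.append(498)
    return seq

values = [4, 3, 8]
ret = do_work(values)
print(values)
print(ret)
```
[4, 3, 8]
[4, 3, 8, 113, 498]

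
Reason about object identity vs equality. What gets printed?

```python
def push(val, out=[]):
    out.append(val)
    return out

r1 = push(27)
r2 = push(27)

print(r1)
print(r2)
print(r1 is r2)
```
[27, 27]
[27, 27]
True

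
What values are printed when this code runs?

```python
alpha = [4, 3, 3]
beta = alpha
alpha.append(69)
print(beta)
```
[4, 3, 3, 69]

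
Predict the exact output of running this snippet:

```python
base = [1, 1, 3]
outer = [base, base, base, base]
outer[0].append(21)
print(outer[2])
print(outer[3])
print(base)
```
[1, 1, 3, 21]
[1, 1, 3, 21]
[1, 1, 3, 21]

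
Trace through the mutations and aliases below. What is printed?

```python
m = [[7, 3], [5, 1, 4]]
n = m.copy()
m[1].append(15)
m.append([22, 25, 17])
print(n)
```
[[7, 3], [5, 1, 4, 15]]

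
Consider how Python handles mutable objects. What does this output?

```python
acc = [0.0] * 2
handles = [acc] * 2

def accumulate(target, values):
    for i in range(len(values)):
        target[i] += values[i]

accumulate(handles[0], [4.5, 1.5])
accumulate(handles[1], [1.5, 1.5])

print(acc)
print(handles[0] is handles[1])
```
[6.0, 3.0]
True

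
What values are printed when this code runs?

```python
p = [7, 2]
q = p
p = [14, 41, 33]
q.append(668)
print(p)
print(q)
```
[14, 41, 33]
[7, 2, 668]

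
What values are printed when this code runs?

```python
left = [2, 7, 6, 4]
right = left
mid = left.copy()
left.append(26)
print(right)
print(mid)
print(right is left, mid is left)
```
[2, 7, 6, 4, 26]
[2, 7, 6, 4]
True False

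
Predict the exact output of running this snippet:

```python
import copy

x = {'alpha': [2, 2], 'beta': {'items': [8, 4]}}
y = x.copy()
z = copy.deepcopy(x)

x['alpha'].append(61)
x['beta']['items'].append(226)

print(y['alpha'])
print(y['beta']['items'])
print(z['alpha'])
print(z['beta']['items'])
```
[2, 2, 61]
[8, 4, 226]
[2, 2]
[8, 4]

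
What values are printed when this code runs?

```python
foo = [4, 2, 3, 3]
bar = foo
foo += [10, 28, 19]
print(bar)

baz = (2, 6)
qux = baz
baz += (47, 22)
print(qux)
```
[4, 2, 3, 3, 10, 28, 19]
(2, 6)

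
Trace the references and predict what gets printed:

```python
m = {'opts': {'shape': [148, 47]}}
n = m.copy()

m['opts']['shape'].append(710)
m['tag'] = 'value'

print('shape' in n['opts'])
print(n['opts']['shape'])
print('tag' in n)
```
True
[148, 47, 710]
False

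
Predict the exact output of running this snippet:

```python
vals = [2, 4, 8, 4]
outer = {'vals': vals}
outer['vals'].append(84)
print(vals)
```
[2, 4, 8, 4, 84]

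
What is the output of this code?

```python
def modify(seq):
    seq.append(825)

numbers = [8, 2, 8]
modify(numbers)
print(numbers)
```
[8, 2, 8, 825]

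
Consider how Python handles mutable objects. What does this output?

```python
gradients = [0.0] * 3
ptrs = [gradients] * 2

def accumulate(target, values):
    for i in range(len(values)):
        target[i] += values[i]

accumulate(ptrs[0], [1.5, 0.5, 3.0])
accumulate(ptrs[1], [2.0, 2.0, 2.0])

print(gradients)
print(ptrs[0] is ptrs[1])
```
[3.5, 2.5, 5.0]
True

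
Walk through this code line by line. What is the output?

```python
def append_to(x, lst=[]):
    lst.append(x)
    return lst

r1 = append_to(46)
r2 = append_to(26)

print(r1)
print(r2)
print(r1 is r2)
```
[46, 26]
[46, 26]
True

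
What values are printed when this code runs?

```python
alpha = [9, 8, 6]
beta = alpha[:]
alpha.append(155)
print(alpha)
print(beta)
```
[9, 8, 6, 155]
[9, 8, 6]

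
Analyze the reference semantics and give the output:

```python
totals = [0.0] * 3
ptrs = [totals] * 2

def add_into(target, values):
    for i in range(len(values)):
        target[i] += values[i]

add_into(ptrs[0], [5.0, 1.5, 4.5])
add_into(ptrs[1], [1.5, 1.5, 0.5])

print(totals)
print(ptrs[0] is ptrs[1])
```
[6.5, 3.0, 5.0]
True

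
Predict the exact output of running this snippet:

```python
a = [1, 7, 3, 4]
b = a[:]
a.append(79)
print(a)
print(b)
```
[1, 7, 3, 4, 79]
[1, 7, 3, 4]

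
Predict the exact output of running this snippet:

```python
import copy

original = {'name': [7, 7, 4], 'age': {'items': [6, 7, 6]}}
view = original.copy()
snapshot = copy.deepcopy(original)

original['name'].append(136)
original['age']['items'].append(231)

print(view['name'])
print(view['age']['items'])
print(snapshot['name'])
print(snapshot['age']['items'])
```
[7, 7, 4, 136]
[6, 7, 6, 231]
[7, 7, 4]
[6, 7, 6]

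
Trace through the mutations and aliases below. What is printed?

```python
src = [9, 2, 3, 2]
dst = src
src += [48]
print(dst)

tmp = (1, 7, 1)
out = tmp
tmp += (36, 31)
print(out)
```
[9, 2, 3, 2, 48]
(1, 7, 1)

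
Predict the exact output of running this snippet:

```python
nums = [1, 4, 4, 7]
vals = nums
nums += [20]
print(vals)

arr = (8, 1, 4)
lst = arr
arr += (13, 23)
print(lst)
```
[1, 4, 4, 7, 20]
(8, 1, 4)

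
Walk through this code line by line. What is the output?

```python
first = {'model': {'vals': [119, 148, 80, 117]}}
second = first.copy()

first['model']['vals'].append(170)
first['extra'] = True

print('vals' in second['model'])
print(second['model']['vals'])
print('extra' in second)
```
True
[119, 148, 80, 117, 170]
False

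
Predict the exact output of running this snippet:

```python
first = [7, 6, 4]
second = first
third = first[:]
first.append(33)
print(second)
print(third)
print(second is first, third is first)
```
[7, 6, 4, 33]
[7, 6, 4]
True False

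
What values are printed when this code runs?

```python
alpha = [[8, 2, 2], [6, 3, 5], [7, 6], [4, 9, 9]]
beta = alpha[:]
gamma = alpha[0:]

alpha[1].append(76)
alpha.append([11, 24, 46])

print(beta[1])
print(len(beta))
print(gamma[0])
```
[6, 3, 5, 76]
4
[8, 2, 2]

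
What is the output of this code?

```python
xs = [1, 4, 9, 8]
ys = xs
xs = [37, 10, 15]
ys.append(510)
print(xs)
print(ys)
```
[37, 10, 15]
[1, 4, 9, 8, 510]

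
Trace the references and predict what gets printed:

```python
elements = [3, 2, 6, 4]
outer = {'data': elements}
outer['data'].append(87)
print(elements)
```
[3, 2, 6, 4, 87]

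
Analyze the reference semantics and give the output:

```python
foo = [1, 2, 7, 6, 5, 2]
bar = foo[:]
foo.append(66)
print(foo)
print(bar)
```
[1, 2, 7, 6, 5, 2, 66]
[1, 2, 7, 6, 5, 2]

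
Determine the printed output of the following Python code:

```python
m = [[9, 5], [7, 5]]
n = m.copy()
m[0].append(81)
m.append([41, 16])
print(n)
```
[[9, 5, 81], [7, 5]]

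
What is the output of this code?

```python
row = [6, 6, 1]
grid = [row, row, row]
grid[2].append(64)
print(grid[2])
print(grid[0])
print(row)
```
[6, 6, 1, 64]
[6, 6, 1, 64]
[6, 6, 1, 64]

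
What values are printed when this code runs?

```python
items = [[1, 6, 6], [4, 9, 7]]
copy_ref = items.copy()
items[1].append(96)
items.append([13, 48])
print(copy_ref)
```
[[1, 6, 6], [4, 9, 7, 96]]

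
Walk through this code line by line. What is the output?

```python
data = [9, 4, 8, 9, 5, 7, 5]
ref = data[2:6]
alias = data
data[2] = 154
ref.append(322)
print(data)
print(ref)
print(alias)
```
[9, 4, 154, 9, 5, 7, 5]
[8, 9, 5, 7, 322]
[9, 4, 154, 9, 5, 7, 5]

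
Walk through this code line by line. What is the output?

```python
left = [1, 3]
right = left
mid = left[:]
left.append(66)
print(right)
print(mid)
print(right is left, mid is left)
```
[1, 3, 66]
[1, 3]
True False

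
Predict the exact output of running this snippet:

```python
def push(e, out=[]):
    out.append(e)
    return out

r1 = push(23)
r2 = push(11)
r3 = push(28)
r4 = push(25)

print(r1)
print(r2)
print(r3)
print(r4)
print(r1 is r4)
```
[23, 11, 28, 25]
[23, 11, 28, 25]
[23, 11, 28, 25]
[23, 11, 28, 25]
True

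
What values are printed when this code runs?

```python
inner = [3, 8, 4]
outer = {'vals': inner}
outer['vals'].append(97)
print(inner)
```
[3, 8, 4, 97]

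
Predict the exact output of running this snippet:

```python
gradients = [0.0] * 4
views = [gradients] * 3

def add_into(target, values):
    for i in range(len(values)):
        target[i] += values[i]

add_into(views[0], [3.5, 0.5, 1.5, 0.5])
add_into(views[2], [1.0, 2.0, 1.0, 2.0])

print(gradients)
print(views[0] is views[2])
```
[4.5, 2.5, 2.5, 2.5]
True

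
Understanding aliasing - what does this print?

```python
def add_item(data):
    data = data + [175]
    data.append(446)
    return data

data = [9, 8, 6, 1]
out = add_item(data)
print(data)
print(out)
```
[9, 8, 6, 1]
[9, 8, 6, 1, 175, 446]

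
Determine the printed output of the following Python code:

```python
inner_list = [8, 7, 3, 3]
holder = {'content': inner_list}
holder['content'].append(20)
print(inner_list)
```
[8, 7, 3, 3, 20]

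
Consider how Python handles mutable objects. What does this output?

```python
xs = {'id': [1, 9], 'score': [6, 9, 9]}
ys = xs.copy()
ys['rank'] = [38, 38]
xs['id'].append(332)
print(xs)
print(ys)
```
{'id': [1, 9, 332], 'score': [6, 9, 9]}
{'id': [1, 9, 332], 'score': [6, 9, 9], 'rank': [38, 38]}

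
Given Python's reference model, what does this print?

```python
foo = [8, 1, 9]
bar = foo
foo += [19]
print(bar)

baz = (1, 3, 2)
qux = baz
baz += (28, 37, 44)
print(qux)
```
[8, 1, 9, 19]
(1, 3, 2)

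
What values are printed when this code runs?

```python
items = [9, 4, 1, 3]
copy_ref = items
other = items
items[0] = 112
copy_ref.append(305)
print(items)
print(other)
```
[112, 4, 1, 3, 305]
[112, 4, 1, 3, 305]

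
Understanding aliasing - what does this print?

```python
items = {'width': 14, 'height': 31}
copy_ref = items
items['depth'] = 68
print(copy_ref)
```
{'width': 14, 'height': 31, 'depth': 68}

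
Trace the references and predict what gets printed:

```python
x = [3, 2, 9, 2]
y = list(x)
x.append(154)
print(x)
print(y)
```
[3, 2, 9, 2, 154]
[3, 2, 9, 2]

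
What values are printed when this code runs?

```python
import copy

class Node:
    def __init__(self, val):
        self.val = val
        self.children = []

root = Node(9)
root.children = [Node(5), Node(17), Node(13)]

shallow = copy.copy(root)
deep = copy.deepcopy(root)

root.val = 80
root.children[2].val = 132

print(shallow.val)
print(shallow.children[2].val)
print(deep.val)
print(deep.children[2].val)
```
9
132
9
13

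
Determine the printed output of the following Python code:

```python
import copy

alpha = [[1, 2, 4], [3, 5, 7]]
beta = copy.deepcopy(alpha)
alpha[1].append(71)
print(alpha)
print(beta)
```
[[1, 2, 4], [3, 5, 7, 71]]
[[1, 2, 4], [3, 5, 7]]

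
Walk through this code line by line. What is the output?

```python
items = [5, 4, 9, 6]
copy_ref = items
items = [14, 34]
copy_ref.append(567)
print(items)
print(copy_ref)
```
[14, 34]
[5, 4, 9, 6, 567]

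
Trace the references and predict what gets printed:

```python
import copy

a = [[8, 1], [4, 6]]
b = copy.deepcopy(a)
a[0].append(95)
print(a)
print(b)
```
[[8, 1, 95], [4, 6]]
[[8, 1], [4, 6]]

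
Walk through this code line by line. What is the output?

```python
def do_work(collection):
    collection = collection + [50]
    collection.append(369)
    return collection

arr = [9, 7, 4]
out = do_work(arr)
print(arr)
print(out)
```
[9, 7, 4]
[9, 7, 4, 50, 369]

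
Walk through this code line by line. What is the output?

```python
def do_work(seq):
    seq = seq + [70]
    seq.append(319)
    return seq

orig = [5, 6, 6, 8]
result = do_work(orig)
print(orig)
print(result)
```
[5, 6, 6, 8]
[5, 6, 6, 8, 70, 319]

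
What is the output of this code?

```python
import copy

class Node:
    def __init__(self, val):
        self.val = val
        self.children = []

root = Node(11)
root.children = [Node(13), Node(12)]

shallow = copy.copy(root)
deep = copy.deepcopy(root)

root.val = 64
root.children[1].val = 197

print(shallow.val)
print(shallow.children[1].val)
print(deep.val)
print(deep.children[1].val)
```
11
197
11
12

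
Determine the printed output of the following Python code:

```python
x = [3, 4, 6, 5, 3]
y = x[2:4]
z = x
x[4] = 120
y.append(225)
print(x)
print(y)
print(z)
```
[3, 4, 6, 5, 120]
[6, 5, 225]
[3, 4, 6, 5, 120]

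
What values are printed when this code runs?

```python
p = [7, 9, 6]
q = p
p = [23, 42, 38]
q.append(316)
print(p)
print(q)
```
[23, 42, 38]
[7, 9, 6, 316]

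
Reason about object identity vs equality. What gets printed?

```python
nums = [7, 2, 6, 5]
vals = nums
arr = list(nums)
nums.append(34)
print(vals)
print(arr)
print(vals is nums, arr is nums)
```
[7, 2, 6, 5, 34]
[7, 2, 6, 5]
True False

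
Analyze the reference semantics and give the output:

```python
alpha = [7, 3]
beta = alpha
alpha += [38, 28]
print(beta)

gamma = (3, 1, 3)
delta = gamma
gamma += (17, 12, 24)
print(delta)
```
[7, 3, 38, 28]
(3, 1, 3)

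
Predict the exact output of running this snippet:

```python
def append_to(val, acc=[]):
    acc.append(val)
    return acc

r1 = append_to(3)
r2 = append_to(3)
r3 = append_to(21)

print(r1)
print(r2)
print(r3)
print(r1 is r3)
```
[3, 3, 21]
[3, 3, 21]
[3, 3, 21]
True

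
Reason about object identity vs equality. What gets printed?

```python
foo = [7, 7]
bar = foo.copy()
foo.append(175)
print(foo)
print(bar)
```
[7, 7, 175]
[7, 7]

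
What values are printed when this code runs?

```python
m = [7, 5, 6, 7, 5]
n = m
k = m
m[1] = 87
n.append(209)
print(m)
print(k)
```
[7, 87, 6, 7, 5, 209]
[7, 87, 6, 7, 5, 209]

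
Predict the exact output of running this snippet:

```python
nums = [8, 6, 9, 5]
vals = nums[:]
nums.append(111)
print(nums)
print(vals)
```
[8, 6, 9, 5, 111]
[8, 6, 9, 5]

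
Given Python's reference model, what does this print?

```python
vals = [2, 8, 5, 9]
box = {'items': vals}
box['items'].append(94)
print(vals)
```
[2, 8, 5, 9, 94]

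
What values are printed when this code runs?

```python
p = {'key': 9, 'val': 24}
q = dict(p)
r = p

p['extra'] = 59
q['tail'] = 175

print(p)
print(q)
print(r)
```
{'key': 9, 'val': 24, 'extra': 59}
{'key': 9, 'val': 24, 'tail': 175}
{'key': 9, 'val': 24, 'extra': 59}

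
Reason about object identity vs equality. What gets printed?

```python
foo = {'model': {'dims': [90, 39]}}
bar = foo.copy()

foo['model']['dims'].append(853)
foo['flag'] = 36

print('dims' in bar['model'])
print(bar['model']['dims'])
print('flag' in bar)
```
True
[90, 39, 853]
False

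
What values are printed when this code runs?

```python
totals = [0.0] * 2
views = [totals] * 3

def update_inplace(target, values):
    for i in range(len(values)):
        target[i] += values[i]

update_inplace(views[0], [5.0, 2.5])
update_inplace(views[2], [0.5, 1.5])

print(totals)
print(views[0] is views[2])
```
[5.5, 4.0]
True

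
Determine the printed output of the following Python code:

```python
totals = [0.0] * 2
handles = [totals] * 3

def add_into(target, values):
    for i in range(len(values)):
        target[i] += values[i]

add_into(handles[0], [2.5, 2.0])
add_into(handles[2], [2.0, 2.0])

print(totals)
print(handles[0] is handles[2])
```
[4.5, 4.0]
True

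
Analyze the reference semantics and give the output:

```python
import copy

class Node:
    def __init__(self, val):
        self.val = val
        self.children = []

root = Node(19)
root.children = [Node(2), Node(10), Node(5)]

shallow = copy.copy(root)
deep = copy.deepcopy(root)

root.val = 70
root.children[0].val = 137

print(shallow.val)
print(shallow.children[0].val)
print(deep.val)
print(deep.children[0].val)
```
19
137
19
2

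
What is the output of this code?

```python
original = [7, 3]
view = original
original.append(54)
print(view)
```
[7, 3, 54]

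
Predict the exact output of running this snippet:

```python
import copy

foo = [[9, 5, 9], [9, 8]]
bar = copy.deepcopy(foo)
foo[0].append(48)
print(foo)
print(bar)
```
[[9, 5, 9, 48], [9, 8]]
[[9, 5, 9], [9, 8]]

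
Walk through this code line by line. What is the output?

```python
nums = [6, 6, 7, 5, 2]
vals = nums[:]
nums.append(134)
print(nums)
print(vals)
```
[6, 6, 7, 5, 2, 134]
[6, 6, 7, 5, 2]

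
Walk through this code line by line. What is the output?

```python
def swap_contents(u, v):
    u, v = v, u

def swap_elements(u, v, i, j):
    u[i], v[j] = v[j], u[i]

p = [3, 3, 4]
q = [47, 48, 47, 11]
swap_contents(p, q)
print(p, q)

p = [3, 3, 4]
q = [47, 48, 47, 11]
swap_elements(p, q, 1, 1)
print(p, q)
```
[3, 3, 4] [47, 48, 47, 11]
[3, 48, 4] [47, 3, 47, 11]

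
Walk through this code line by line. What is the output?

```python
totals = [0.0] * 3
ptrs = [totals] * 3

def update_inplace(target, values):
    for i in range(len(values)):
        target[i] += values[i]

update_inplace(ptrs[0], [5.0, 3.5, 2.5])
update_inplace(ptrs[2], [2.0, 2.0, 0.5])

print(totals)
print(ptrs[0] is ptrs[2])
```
[7.0, 5.5, 3.0]
True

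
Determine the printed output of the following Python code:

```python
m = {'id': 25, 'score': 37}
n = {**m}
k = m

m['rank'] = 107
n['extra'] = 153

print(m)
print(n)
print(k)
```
{'id': 25, 'score': 37, 'rank': 107}
{'id': 25, 'score': 37, 'extra': 153}
{'id': 25, 'score': 37, 'rank': 107}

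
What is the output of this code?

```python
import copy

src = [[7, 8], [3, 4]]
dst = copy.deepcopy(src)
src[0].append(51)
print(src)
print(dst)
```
[[7, 8, 51], [3, 4]]
[[7, 8], [3, 4]]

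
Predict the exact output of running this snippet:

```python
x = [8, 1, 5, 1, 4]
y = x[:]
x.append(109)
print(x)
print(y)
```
[8, 1, 5, 1, 4, 109]
[8, 1, 5, 1, 4]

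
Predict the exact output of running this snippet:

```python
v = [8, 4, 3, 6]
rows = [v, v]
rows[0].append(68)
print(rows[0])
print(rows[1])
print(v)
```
[8, 4, 3, 6, 68]
[8, 4, 3, 6, 68]
[8, 4, 3, 6, 68]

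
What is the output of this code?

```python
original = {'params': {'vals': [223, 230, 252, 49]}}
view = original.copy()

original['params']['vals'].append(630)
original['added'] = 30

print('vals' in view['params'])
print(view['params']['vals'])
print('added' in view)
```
True
[223, 230, 252, 49, 630]
False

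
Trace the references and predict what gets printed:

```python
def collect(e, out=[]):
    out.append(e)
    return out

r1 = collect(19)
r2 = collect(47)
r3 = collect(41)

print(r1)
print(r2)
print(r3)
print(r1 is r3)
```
[19, 47, 41]
[19, 47, 41]
[19, 47, 41]
True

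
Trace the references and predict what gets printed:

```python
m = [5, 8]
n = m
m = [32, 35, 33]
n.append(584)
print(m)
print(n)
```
[32, 35, 33]
[5, 8, 584]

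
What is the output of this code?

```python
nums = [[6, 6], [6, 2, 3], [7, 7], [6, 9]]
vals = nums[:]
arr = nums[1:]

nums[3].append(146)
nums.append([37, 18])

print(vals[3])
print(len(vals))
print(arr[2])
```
[6, 9, 146]
4
[6, 9, 146]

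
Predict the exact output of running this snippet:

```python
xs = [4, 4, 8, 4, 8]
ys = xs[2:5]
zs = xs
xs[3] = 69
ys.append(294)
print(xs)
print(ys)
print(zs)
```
[4, 4, 8, 69, 8]
[8, 4, 8, 294]
[4, 4, 8, 69, 8]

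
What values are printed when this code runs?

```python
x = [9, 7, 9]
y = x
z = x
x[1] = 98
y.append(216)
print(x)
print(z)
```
[9, 98, 9, 216]
[9, 98, 9, 216]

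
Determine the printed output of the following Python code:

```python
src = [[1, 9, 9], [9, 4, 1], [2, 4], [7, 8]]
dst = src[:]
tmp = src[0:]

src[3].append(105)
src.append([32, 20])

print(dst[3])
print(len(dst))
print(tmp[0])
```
[7, 8, 105]
4
[1, 9, 9]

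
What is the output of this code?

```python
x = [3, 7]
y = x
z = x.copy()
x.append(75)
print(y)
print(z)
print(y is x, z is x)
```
[3, 7, 75]
[3, 7]
True False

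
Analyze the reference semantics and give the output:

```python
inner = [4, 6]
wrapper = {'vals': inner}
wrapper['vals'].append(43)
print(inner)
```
[4, 6, 43]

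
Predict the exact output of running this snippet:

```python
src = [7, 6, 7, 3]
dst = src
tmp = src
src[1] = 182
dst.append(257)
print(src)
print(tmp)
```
[7, 182, 7, 3, 257]
[7, 182, 7, 3, 257]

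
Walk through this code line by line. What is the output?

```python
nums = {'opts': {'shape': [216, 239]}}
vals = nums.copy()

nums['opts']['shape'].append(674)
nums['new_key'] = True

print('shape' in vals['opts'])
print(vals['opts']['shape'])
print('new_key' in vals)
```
True
[216, 239, 674]
False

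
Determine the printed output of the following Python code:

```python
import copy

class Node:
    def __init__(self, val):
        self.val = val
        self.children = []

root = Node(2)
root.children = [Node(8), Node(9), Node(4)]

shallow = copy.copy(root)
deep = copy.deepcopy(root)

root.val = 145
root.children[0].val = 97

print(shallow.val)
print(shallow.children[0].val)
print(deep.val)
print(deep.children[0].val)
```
2
97
2
8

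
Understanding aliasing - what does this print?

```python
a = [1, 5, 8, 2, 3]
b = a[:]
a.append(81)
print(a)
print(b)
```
[1, 5, 8, 2, 3, 81]
[1, 5, 8, 2, 3]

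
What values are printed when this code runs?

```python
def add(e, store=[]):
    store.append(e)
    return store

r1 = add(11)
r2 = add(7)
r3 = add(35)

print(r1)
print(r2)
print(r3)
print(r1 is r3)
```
[11, 7, 35]
[11, 7, 35]
[11, 7, 35]
True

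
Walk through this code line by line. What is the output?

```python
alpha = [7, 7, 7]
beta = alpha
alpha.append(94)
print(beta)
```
[7, 7, 7, 94]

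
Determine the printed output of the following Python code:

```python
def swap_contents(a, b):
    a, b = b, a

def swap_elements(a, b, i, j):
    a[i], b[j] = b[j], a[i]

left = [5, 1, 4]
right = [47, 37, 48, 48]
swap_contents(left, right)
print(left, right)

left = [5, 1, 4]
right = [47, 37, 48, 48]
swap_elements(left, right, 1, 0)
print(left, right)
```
[5, 1, 4] [47, 37, 48, 48]
[5, 47, 4] [1, 37, 48, 48]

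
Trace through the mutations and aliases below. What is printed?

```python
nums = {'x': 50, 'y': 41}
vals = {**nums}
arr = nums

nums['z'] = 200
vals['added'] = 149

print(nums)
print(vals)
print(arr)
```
{'x': 50, 'y': 41, 'z': 200}
{'x': 50, 'y': 41, 'added': 149}
{'x': 50, 'y': 41, 'z': 200}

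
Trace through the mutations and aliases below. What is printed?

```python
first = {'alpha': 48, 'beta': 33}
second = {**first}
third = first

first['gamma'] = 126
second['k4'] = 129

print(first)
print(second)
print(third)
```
{'alpha': 48, 'beta': 33, 'gamma': 126}
{'alpha': 48, 'beta': 33, 'k4': 129}
{'alpha': 48, 'beta': 33, 'gamma': 126}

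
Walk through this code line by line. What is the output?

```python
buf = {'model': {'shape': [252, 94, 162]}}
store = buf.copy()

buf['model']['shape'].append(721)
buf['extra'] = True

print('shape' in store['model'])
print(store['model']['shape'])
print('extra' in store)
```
True
[252, 94, 162, 721]
False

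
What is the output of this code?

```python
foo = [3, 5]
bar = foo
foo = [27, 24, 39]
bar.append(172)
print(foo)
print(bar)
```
[27, 24, 39]
[3, 5, 172]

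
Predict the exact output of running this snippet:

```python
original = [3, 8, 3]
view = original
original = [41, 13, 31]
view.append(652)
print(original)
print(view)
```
[41, 13, 31]
[3, 8, 3, 652]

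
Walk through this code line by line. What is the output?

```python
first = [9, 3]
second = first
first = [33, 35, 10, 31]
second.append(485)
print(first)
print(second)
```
[33, 35, 10, 31]
[9, 3, 485]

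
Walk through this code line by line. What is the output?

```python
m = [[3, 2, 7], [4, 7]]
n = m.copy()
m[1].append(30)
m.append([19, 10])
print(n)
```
[[3, 2, 7], [4, 7, 30]]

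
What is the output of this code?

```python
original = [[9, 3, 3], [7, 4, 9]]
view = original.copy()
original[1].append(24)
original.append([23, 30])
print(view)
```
[[9, 3, 3], [7, 4, 9, 24]]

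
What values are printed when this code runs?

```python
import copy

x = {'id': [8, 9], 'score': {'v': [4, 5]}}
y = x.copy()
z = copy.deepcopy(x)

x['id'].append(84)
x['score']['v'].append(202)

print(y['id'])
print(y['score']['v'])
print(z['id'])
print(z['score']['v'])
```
[8, 9, 84]
[4, 5, 202]
[8, 9]
[4, 5]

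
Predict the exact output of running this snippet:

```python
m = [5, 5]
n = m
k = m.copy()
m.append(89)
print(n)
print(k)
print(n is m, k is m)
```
[5, 5, 89]
[5, 5]
True False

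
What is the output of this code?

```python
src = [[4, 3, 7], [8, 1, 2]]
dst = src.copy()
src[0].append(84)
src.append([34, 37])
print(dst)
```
[[4, 3, 7, 84], [8, 1, 2]]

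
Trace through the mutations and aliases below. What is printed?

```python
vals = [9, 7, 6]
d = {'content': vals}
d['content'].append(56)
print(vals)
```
[9, 7, 6, 56]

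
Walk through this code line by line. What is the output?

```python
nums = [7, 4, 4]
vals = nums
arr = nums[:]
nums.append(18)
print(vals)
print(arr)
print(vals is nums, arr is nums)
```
[7, 4, 4, 18]
[7, 4, 4]
True False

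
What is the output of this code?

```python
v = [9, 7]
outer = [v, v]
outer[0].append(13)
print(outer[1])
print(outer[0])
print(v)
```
[9, 7, 13]
[9, 7, 13]
[9, 7, 13]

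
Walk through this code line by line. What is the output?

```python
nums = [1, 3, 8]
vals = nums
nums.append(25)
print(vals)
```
[1, 3, 8, 25]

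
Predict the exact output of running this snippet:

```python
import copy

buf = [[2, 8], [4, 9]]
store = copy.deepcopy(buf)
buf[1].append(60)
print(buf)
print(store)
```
[[2, 8], [4, 9, 60]]
[[2, 8], [4, 9]]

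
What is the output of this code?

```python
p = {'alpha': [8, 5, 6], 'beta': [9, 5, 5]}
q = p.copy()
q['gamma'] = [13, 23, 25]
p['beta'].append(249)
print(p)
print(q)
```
{'alpha': [8, 5, 6], 'beta': [9, 5, 5, 249]}
{'alpha': [8, 5, 6], 'beta': [9, 5, 5, 249], 'gamma': [13, 23, 25]}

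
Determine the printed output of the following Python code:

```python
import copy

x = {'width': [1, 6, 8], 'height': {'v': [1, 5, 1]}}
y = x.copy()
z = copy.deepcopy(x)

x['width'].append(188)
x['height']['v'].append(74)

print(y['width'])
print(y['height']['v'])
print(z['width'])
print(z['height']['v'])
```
[1, 6, 8, 188]
[1, 5, 1, 74]
[1, 6, 8]
[1, 5, 1]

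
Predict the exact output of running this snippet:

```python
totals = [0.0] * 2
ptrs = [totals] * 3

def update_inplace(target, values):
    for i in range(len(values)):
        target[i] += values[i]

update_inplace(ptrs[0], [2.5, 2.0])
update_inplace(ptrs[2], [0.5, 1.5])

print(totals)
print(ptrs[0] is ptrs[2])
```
[3.0, 3.5]
True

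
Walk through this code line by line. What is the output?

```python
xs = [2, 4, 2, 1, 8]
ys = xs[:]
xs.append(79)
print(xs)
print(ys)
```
[2, 4, 2, 1, 8, 79]
[2, 4, 2, 1, 8]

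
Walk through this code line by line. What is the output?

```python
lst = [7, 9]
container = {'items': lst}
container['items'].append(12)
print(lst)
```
[7, 9, 12]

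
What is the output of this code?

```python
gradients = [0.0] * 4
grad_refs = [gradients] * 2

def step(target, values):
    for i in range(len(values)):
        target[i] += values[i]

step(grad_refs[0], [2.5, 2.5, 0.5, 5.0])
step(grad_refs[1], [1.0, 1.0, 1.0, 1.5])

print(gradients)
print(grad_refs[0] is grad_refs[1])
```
[3.5, 3.5, 1.5, 6.5]
True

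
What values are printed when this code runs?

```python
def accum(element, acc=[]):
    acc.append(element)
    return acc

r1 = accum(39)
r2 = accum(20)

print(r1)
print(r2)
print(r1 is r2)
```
[39, 20]
[39, 20]
True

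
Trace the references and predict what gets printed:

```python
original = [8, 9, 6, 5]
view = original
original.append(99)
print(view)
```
[8, 9, 6, 5, 99]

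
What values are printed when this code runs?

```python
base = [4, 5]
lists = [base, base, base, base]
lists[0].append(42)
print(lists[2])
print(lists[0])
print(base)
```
[4, 5, 42]
[4, 5, 42]
[4, 5, 42]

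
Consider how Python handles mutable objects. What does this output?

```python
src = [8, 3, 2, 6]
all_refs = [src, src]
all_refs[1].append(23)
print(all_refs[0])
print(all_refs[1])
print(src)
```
[8, 3, 2, 6, 23]
[8, 3, 2, 6, 23]
[8, 3, 2, 6, 23]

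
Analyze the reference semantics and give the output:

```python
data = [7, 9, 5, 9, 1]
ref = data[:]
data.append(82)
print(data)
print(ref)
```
[7, 9, 5, 9, 1, 82]
[7, 9, 5, 9, 1]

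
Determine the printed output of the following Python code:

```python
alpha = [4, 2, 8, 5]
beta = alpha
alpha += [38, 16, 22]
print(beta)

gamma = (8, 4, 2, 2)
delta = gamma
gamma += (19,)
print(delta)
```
[4, 2, 8, 5, 38, 16, 22]
(8, 4, 2, 2)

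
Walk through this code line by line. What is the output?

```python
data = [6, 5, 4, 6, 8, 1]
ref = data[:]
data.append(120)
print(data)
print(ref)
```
[6, 5, 4, 6, 8, 1, 120]
[6, 5, 4, 6, 8, 1]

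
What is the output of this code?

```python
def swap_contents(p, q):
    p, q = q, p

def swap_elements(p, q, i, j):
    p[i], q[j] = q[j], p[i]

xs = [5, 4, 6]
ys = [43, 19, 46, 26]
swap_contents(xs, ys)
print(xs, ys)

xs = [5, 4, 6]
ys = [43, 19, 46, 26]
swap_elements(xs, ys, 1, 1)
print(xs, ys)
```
[5, 4, 6] [43, 19, 46, 26]
[5, 19, 6] [43, 4, 46, 26]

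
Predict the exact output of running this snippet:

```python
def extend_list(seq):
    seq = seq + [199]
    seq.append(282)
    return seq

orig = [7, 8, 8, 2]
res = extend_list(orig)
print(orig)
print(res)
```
[7, 8, 8, 2]
[7, 8, 8, 2, 199, 282]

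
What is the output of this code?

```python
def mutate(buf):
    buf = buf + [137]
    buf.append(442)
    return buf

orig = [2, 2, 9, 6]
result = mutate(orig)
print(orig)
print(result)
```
[2, 2, 9, 6]
[2, 2, 9, 6, 137, 442]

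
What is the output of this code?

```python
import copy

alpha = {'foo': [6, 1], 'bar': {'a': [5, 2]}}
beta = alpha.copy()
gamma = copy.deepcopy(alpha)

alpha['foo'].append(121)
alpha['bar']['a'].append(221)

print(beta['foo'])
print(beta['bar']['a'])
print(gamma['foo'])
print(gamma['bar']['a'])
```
[6, 1, 121]
[5, 2, 221]
[6, 1]
[5, 2]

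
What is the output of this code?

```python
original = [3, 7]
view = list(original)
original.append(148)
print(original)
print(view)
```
[3, 7, 148]
[3, 7]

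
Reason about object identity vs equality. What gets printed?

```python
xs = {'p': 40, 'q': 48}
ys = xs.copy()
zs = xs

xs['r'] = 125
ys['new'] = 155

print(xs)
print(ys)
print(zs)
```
{'p': 40, 'q': 48, 'r': 125}
{'p': 40, 'q': 48, 'new': 155}
{'p': 40, 'q': 48, 'r': 125}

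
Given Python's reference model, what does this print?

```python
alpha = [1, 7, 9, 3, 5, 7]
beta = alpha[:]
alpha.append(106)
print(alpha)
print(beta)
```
[1, 7, 9, 3, 5, 7, 106]
[1, 7, 9, 3, 5, 7]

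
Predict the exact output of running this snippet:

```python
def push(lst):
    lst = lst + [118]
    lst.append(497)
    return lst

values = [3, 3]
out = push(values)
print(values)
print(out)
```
[3, 3]
[3, 3, 118, 497]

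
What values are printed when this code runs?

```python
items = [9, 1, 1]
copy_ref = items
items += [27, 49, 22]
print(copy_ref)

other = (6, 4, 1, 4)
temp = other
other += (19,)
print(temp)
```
[9, 1, 1, 27, 49, 22]
(6, 4, 1, 4)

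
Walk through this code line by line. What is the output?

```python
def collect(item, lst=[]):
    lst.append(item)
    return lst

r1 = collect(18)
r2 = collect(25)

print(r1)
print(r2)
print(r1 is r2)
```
[18, 25]
[18, 25]
True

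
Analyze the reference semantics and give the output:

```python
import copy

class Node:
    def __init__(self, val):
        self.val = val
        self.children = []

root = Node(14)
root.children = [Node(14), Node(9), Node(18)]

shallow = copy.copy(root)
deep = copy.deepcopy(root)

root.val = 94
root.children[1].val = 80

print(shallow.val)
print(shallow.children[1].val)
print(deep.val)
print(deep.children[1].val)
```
14
80
14
9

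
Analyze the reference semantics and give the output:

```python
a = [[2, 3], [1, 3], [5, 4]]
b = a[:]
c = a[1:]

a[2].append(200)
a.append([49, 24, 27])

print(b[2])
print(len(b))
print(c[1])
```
[5, 4, 200]
3
[5, 4, 200]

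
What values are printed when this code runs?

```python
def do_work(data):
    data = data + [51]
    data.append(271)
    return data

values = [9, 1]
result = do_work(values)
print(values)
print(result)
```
[9, 1]
[9, 1, 51, 271]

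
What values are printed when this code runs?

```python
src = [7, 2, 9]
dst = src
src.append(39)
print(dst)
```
[7, 2, 9, 39]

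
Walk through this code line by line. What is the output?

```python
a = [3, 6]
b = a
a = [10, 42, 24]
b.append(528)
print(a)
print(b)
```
[10, 42, 24]
[3, 6, 528]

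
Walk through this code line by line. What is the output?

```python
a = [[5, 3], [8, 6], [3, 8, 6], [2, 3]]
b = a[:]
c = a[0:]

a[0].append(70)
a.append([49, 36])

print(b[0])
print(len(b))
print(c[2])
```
[5, 3, 70]
4
[3, 8, 6]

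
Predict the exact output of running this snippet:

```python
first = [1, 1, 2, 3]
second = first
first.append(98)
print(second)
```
[1, 1, 2, 3, 98]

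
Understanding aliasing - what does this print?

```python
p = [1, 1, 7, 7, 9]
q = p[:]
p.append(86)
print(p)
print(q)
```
[1, 1, 7, 7, 9, 86]
[1, 1, 7, 7, 9]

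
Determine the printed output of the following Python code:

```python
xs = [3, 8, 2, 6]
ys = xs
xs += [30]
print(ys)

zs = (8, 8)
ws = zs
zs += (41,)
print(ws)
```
[3, 8, 2, 6, 30]
(8, 8)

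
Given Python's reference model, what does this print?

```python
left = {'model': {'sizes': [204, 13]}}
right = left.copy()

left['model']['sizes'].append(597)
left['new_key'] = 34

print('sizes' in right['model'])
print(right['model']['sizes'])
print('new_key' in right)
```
True
[204, 13, 597]
False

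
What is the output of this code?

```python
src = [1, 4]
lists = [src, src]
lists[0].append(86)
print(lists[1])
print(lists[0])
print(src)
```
[1, 4, 86]
[1, 4, 86]
[1, 4, 86]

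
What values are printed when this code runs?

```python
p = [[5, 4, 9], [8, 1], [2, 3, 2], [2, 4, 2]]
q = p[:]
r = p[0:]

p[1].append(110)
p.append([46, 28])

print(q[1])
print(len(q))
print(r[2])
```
[8, 1, 110]
4
[2, 3, 2]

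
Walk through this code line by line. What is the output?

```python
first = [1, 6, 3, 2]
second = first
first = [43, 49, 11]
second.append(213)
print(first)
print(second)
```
[43, 49, 11]
[1, 6, 3, 2, 213]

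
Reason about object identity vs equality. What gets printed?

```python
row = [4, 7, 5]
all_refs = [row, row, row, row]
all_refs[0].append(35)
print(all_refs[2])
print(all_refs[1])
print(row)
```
[4, 7, 5, 35]
[4, 7, 5, 35]
[4, 7, 5, 35]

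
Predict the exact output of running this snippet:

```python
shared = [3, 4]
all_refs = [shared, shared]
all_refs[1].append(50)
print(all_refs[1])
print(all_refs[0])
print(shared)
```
[3, 4, 50]
[3, 4, 50]
[3, 4, 50]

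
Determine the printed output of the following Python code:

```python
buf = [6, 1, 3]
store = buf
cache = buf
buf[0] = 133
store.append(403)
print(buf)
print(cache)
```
[133, 1, 3, 403]
[133, 1, 3, 403]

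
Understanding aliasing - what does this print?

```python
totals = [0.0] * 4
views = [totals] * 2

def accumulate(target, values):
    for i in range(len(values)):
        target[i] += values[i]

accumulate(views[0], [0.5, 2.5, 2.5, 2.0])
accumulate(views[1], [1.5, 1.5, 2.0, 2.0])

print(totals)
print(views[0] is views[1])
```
[2.0, 4.0, 4.5, 4.0]
True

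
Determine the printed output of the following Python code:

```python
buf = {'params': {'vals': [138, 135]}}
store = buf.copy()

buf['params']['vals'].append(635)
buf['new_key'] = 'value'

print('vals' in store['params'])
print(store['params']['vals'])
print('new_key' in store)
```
True
[138, 135, 635]
False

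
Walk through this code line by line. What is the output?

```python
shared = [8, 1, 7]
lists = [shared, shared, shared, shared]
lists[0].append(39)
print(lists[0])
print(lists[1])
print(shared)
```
[8, 1, 7, 39]
[8, 1, 7, 39]
[8, 1, 7, 39]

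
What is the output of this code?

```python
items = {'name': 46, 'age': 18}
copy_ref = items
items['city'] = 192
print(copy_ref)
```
{'name': 46, 'age': 18, 'city': 192}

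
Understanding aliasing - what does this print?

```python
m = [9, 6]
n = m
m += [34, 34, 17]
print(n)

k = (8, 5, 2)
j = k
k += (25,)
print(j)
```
[9, 6, 34, 34, 17]
(8, 5, 2)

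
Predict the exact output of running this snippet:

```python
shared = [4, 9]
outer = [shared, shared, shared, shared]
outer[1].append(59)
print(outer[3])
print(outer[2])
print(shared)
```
[4, 9, 59]
[4, 9, 59]
[4, 9, 59]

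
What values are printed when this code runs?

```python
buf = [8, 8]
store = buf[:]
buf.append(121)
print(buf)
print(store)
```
[8, 8, 121]
[8, 8]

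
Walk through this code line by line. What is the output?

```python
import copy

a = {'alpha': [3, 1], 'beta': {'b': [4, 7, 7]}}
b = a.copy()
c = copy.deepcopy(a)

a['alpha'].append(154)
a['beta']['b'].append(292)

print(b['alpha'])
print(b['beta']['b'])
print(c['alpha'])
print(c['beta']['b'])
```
[3, 1, 154]
[4, 7, 7, 292]
[3, 1]
[4, 7, 7]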